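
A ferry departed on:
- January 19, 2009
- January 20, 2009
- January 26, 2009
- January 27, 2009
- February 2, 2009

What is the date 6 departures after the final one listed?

Every event lands on a Monday or Tuesday (gaps cycle 1, 6, 1, 6).
So the schedule is: every Monday and Tuesday.
The following Tuesday is February 3, 2009.
Next Monday: February 9, 2009.
Next Tuesday: February 10, 2009.
The following Monday is February 16, 2009.
Next Tuesday: February 17, 2009.
The following Monday is February 23, 2009.

February 23, 2009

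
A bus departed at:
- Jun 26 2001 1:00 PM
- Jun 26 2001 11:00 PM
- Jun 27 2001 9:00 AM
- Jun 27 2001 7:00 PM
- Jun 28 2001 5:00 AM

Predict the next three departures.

Gaps: 10, 10, 10, 10 hours — each event is 10 hours after the previous one.
Jun 28 2001 5:00 AM + 10 h = Jun 28 2001 3:00 PM.
Jun 28 2001 3:00 PM + 10 h = Jun 29 2001 1:00 AM.
Jun 29 2001 1:00 AM + 10 h = Jun 29 2001 11:00 AM.

Jun 28 2001 3:00 PM, Jun 29 2001 1:00 AM, Jun 29 2001 11:00 AM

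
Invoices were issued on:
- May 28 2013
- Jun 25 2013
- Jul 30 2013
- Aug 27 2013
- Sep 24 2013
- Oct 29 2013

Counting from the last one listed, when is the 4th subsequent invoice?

Feb 25 2014

Every date is a Tuesday; gaps 28, 35, 28, 28, 35 days.
Each is the last Tuesday of its month (at least one falls on the 29th or later, ruling out '4th Tuesday').
November 2013 ends with Tuesday Nov 26 2013.
Last Tuesday of December 2013: Dec 31 2013.
Last Tuesday of January 2014: Jan 28 2014.
February 2014 ends with Tuesday Feb 25 2014.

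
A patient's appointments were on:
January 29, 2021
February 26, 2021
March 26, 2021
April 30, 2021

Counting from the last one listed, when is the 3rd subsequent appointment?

Every date is a Friday; gaps 28, 28, 35 days.
Each is the last Friday of its month (at least one falls on the 29th or later, ruling out '4th Friday').
May 2021 ends with Friday May 28, 2021.
Last Friday of June 2021: June 25, 2021.
July 2021 ends with Friday July 30, 2021.

July 30, 2021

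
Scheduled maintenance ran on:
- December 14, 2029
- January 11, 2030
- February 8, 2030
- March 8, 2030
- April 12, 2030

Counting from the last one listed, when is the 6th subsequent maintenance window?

Gaps: 28, 28, 28, 35 days — a mix of 28 and 35. Every date is a Friday.
Each is the 2nd Friday of its month.
May 2030 — 2nd Friday is May 10, 2030.
June 2030 — 2nd Friday is June 14, 2030.
2nd Friday of July 2030: July 12, 2030.
2nd Friday of August 2030: August 9, 2030.
2nd Friday of September 2030: September 13, 2030.
2nd Friday of October 2030: October 11, 2030.

October 11, 2030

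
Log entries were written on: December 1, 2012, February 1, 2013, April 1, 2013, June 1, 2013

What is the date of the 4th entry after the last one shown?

Gaps: 62, 59, 61 days — not constant. Every event is on the 1st of the month.
Pattern: the 1st of every 2 months.
Next: August 2013 → August 1, 2013.
Next: October 2013 → October 1, 2013.
Next: December 2013 → December 1, 2013.
Next: February 2014 → February 1, 2014.

February 1, 2014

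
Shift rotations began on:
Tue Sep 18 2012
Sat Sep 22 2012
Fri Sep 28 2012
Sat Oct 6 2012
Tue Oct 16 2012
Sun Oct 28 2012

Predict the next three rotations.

Intervals are 4, 6, 8, 10, 12 days — an arithmetic progression with common difference 2.
Next gap: 14 days. Sun Oct 28 2012 + 14 days = Sun Nov 11 2012.
Next gap: 16 days. Sun Nov 11 2012 + 16 days = Tue Nov 27 2012.
Next gap: 18 days. Tue Nov 27 2012 + 18 days = Sat Dec 15 2012.

Sun Nov 11 2012, Tue Nov 27 2012, Sat Dec 15 2012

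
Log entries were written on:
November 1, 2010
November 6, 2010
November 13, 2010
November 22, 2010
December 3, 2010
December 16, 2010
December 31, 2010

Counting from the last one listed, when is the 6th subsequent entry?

Intervals are 5, 7, 9, 11, 13, 15 days — an arithmetic progression with common difference 2.
Next gap: 17 days. December 31, 2010 + 17 days = January 17, 2011.
Next gap: 19 days. January 17, 2011 + 19 days = February 5, 2011.
Next gap: 21 days. February 5, 2011 + 21 days = February 26, 2011.
Next gap: 23 days. February 26, 2011 + 23 days = March 21, 2011.
Next gap: 25 days. March 21, 2011 + 25 days = April 15, 2011.
Next gap: 27 days. April 15, 2011 + 27 days = May 12, 2011.

May 12, 2011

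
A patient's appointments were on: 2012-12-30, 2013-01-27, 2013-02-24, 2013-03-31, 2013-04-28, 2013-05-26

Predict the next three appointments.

2013-06-30, 2013-07-28, 2013-08-25

These are Sundays with 28, 28, 35, 28, 28-day gaps.
Each is the final Sunday of its month — 2012-12-30 is past the 28th, so '4th Sunday' doesn't fit.
Last Sunday of June 2013: 2013-06-30.
Last Sunday of July 2013: 2013-07-28.
Last Sunday of August 2013: 2013-08-25.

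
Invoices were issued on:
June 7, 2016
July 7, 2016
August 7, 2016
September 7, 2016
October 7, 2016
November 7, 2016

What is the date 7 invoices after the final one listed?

Gaps: 30, 31, 31, 30, 31 days — not constant. Every event is on the 7th of the month.
Pattern: the 7th of each month.
Next: December 2016 → December 7, 2016.
January 2017: January 7, 2017.
Next: February 2017 → February 7, 2017.
Next: March 2017 → March 7, 2017.
April 2017: April 7, 2017.
May 2017: May 7, 2017.
Next: June 2017 → June 7, 2017.

June 7, 2017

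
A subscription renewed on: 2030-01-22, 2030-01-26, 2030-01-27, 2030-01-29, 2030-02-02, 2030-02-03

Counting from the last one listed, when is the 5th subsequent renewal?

Every event lands on a Tuesday or Saturday or Sunday (gaps cycle 4, 1, 2, 4, 1).
So the schedule is: every Tuesday, Saturday and Sunday.
The following Tuesday is 2030-02-05.
Next Saturday: 2030-02-09.
Next Sunday: 2030-02-10.
Next Tuesday: 2030-02-12.
Next Saturday: 2030-02-16.

2030-02-16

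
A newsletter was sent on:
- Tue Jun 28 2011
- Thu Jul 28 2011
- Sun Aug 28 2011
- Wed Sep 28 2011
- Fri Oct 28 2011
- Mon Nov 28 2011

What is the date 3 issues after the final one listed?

Gaps: 30, 31, 31, 30, 31 days — not constant. Every event is on the 28th of the month.
Pattern: the 28th of each month.
Next: December 2011 → Wed Dec 28 2011.
January 2012: Sat Jan 28 2012.
Next: February 2012 → Tue Feb 28 2012.

Tue Feb 28 2012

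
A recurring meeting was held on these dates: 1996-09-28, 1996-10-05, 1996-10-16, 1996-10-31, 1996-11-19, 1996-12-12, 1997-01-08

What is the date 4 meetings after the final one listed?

1997-06-05

Gaps: 7, 11, 15, 19, 23, 27 days — each gap is 4 larger than the previous one.
Next gap: 31 days. 1997-01-08 + 31 days = 1997-02-08.
Next gap: 35 days. 1997-02-08 + 35 days = 1997-03-15.
Next gap: 39 days. 1997-03-15 + 39 days = 1997-04-23.
Next gap: 43 days. 1997-04-23 + 43 days = 1997-06-05.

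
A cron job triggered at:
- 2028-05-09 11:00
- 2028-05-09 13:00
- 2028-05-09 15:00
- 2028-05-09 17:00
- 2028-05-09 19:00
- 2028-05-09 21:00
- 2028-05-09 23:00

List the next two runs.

Spacing: 2, 2, 2, 2, 2, 2 h — constant 2 h.
2028-05-09 23:00 + 2 h = 2028-05-10 01:00.
2028-05-10 01:00 + 2 h = 2028-05-10 03:00.

2028-05-10 01:00, 2028-05-10 03:00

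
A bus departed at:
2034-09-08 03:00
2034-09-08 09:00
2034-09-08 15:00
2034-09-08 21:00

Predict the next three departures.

The interval is a steady 6 hours (6, 6, 6).
2034-09-08 21:00 + 6 h = 2034-09-09 03:00.
2034-09-09 03:00 + 6 h = 2034-09-09 09:00.
2034-09-09 09:00 + 6 h = 2034-09-09 15:00.

2034-09-09 03:00, 2034-09-09 09:00, 2034-09-09 15:00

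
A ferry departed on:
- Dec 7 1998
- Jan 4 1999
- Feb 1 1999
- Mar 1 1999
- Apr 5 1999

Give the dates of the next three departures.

May 3 1999, Jun 7 1999, Jul 5 1999

Gaps: 28, 28, 28, 35 days — a mix of 28 and 35. Every date is a Monday.
Each is the 1st Monday of its month.
1st Monday of May 1999: May 3 1999.
1st Monday of June 1999: Jun 7 1999.
1st Monday of July 1999: Jul 5 1999.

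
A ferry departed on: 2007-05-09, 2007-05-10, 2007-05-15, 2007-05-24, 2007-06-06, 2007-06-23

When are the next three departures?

2007-07-14, 2007-08-08, 2007-09-06

Intervals are 1, 5, 9, 13, 17 days — an arithmetic progression with common difference 4.
Next gap: 21 days. 2007-06-23 + 21 days = 2007-07-14.
Next gap: 25 days. 2007-07-14 + 25 days = 2007-08-08.
Next gap: 29 days. 2007-08-08 + 29 days = 2007-09-06.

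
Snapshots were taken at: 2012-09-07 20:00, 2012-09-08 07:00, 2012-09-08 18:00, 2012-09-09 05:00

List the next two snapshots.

The interval is a steady 11 hours (11, 11, 11).
2012-09-09 05:00 + 11 h = 2012-09-09 16:00.
2012-09-09 16:00 + 11 h = 2012-09-10 03:00.

2012-09-09 16:00, 2012-09-10 03:00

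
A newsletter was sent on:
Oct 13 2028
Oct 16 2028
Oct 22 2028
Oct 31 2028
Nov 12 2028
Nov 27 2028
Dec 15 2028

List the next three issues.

Gaps: 3, 6, 9, 12, 15, 18 days — each gap is 3 larger than the previous one.
Next gap: 21 days. Dec 15 2028 + 21 days = Jan 5 2029.
Next gap: 24 days. Jan 5 2029 + 24 days = Jan 29 2029.
Next gap: 27 days. Jan 29 2029 + 27 days = Feb 25 2029.

Jan 5 2029, Jan 29 2029, Feb 25 2029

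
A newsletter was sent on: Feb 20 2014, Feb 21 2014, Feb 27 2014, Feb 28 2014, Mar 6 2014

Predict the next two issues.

Gaps: 1, 6, 1, 6 days — not constant, but cyclic with period 2.
The events fall on every Thursday and Friday.
The following Friday is Mar 7 2014.
Next Thursday: Mar 13 2014.

Mar 7 2014, Mar 13 2014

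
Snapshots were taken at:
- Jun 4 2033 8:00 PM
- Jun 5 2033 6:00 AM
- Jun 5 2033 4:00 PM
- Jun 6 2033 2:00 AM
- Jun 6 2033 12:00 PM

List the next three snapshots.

Jun 6 2033 10:00 PM, Jun 7 2033 8:00 AM, Jun 7 2033 6:00 PM

Spacing: 10, 10, 10, 10 h — constant 10 h.
Jun 6 2033 12:00 PM + 10 h = Jun 6 2033 10:00 PM.
Jun 6 2033 10:00 PM + 10 h = Jun 7 2033 8:00 AM.
Jun 7 2033 8:00 AM + 10 h = Jun 7 2033 6:00 PM.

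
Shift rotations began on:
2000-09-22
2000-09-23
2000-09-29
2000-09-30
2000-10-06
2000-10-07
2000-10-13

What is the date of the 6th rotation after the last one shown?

2000-11-03

Gaps: 1, 6, 1, 6, 1, 6 days — not constant, but cyclic with period 2.
The events fall on every Friday and Saturday.
Next Saturday: 2000-10-14.
Next Friday: 2000-10-20.
The following Saturday is 2000-10-21.
The following Friday is 2000-10-27.
The following Saturday is 2000-10-28.
Next Friday: 2000-11-03.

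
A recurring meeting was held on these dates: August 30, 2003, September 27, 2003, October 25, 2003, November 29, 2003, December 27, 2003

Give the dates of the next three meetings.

Every date is a Saturday; gaps 28, 28, 35, 28 days.
Each is the last Saturday of its month (at least one falls on the 29th or later, ruling out '4th Saturday').
Last Saturday of January 2004: January 31, 2004.
February 2004 ends with Saturday February 28, 2004.
March 2004 ends with Saturday March 27, 2004.

January 31, 2004; February 28, 2004; March 27, 2004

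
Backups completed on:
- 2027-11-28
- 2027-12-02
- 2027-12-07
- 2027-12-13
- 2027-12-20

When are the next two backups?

The spacing grows by 1 each time: 4, 5, 6, 7 days.
Next gap: 8 days. 2027-12-20 + 8 days = 2027-12-28.
Next gap: 9 days. 2027-12-28 + 9 days = 2028-01-06.

2027-12-28, 2028-01-06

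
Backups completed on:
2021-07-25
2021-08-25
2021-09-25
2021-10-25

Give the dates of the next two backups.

Each date is the 25th; the gaps (31, 31, 30) track the month lengths.
The rule is the 25th of each month.
Next: November 2021 → 2021-11-25.
December 2021: 2021-12-25.

2021-11-25, 2021-12-25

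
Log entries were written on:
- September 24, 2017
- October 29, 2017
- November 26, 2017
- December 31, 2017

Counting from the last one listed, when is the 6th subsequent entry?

These are Sundays with 35, 28, 35-day gaps.
Each is the final Sunday of its month — October 29, 2017 is past the 28th, so '4th Sunday' doesn't fit.
January 2018 ends with Sunday January 28, 2018.
Last Sunday of February 2018: February 25, 2018.
Last Sunday of March 2018: March 25, 2018.
Last Sunday of April 2018: April 29, 2018.
Last Sunday of May 2018: May 27, 2018.
Last Sunday of June 2018: June 24, 2018.

June 24, 2018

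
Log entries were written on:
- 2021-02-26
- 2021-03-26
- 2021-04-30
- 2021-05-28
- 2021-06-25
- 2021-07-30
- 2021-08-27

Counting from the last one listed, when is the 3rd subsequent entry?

2021-11-26

These are Fridays with 28, 35, 28, 28, 35, 28-day gaps.
Each is the final Friday of its month — 2021-04-30 is past the 28th, so '4th Friday' doesn't fit.
September 2021 ends with Friday 2021-09-24.
Last Friday of October 2021: 2021-10-29.
November 2021 ends with Friday 2021-11-26.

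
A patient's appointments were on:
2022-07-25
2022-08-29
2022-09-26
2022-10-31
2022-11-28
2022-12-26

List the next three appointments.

Every date is a Monday; gaps 35, 28, 35, 28, 28 days.
Each is the last Monday of its month (at least one falls on the 29th or later, ruling out '4th Monday').
Last Monday of January 2023: 2023-01-30.
February 2023 ends with Monday 2023-02-27.
Last Monday of March 2023: 2023-03-27.

2023-01-30, 2023-02-27, 2023-03-27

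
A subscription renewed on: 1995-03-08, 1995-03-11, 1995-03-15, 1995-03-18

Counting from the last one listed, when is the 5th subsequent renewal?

Every event lands on a Wednesday or Saturday (gaps cycle 3, 4, 3).
So the schedule is: every Wednesday and Saturday.
Next Wednesday: 1995-03-22.
Next Saturday: 1995-03-25.
The following Wednesday is 1995-03-29.
The following Saturday is 1995-04-01.
Next Wednesday: 1995-04-05.

1995-04-05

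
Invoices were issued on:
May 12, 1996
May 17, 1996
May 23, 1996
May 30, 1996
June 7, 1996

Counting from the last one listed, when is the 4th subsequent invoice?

July 19, 1996

Intervals are 5, 6, 7, 8 days — an arithmetic progression with common difference 1.
Next gap: 9 days. June 7, 1996 + 9 days = June 16, 1996.
Next gap: 10 days. June 16, 1996 + 10 days = June 26, 1996.
Next gap: 11 days. June 26, 1996 + 11 days = July 7, 1996.
Next gap: 12 days. July 7, 1996 + 12 days = July 19, 1996.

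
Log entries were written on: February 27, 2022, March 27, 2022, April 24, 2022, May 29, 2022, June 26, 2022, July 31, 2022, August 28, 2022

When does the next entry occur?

Every date is a Sunday; gaps 28, 28, 35, 28, 35, 28 days.
Each is the last Sunday of its month (at least one falls on the 29th or later, ruling out '4th Sunday').
September 2022 ends with Sunday September 25, 2022.

September 25, 2022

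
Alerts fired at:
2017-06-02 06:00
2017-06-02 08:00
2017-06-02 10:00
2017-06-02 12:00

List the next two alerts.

2017-06-02 14:00, 2017-06-02 16:00

Spacing: 2, 2, 2 h — constant 2 h.
2017-06-02 12:00 + 2 h = 2017-06-02 14:00.
2017-06-02 14:00 + 2 h = 2017-06-02 16:00.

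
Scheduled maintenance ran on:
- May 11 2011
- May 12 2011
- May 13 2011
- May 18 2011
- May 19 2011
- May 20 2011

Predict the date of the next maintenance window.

Gaps: 1, 1, 5, 1, 1 days — not constant, but cyclic with period 3.
The events fall on every Wednesday, Thursday and Friday.
The following Wednesday is May 25 2011.

May 25 2011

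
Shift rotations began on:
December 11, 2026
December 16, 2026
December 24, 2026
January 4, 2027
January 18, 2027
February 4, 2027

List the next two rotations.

The spacing grows by 3 each time: 5, 8, 11, 14, 17 days.
Next gap: 20 days. February 4, 2027 + 20 days = February 24, 2027.
Next gap: 23 days. February 24, 2027 + 23 days = March 19, 2027.

February 24, 2027; March 19, 2027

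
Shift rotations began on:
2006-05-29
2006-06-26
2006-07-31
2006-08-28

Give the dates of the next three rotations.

These are Mondays with 28, 35, 28-day gaps.
Each is the final Monday of its month — 2006-05-29 is past the 28th, so '4th Monday' doesn't fit.
September 2006 ends with Monday 2006-09-25.
October 2006 ends with Monday 2006-10-30.
November 2006 ends with Monday 2006-11-27.

2006-09-25, 2006-10-30, 2006-11-27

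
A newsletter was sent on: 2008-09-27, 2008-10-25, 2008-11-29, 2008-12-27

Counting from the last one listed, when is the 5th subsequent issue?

2009-05-30

Every date is a Saturday; gaps 28, 35, 28 days.
Each is the last Saturday of its month (at least one falls on the 29th or later, ruling out '4th Saturday').
January 2009 ends with Saturday 2009-01-31.
Last Saturday of February 2009: 2009-02-28.
March 2009 ends with Saturday 2009-03-28.
Last Saturday of April 2009: 2009-04-25.
Last Saturday of May 2009: 2009-05-30.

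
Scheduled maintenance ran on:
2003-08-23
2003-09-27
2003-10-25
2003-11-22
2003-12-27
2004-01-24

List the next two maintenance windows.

Gaps: 35, 28, 28, 35, 28 days — a mix of 28 and 35. Every date is a Saturday.
Each is the 4th Saturday of its month.
4th Saturday of February 2004: 2004-02-28.
March 2004 — 4th Saturday is 2004-03-27.

2004-02-28, 2004-03-27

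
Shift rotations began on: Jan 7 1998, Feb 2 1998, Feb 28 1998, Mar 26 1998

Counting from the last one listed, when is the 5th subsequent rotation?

Every event comes 26 days after the last (26, 26, 26).
Mar 26 1998 + 26 days = Apr 21 1998.
Apr 21 1998 + 26 days = May 17 1998.
May 17 1998 + 26 days = Jun 12 1998.
Jun 12 1998 + 26 days = Jul 8 1998.
Jul 8 1998 + 26 days = Aug 3 1998.

Aug 3 1998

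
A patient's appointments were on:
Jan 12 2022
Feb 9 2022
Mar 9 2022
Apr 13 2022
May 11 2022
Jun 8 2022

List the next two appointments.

These are Wednesdays at 28- or 35-day spacing (28, 28, 35, 28, 28).
The pattern: 2nd Wednesday of the month.
2nd Wednesday of July 2022: Jul 13 2022.
August 2022 — 2nd Wednesday is Aug 10 2022.

Jul 13 2022, Aug 10 2022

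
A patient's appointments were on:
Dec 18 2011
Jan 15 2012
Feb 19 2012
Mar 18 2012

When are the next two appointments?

Apr 15 2012, May 20 2012

Gaps: 28, 35, 28 days — a mix of 28 and 35. Every date is a Sunday.
Each is the 3rd Sunday of its month.
3rd Sunday of April 2012: Apr 15 2012.
3rd Sunday of May 2012: May 20 2012.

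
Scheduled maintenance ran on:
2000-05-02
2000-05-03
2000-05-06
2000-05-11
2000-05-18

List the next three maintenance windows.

2000-05-27, 2000-06-07, 2000-06-20

Intervals are 1, 3, 5, 7 days — an arithmetic progression with common difference 2.
Next gap: 9 days. 2000-05-18 + 9 days = 2000-05-27.
Next gap: 11 days. 2000-05-27 + 11 days = 2000-06-07.
Next gap: 13 days. 2000-06-07 + 13 days = 2000-06-20.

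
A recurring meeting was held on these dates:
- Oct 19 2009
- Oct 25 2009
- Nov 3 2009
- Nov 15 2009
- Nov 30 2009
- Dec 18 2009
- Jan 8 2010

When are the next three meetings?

The spacing grows by 3 each time: 6, 9, 12, 15, 18, 21 days.
Next gap: 24 days. Jan 8 2010 + 24 days = Feb 1 2010.
Next gap: 27 days. Feb 1 2010 + 27 days = Feb 28 2010.
Next gap: 30 days. Feb 28 2010 + 30 days = Mar 30 2010.

Feb 1 2010, Feb 28 2010, Mar 30 2010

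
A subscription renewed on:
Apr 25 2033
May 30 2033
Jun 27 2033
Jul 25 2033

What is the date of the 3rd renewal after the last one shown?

All Mondays; the gaps (35, 28, 28) vary with month length.
This is the last Monday of each month.
August 2033 ends with Monday Aug 29 2033.
September 2033 ends with Monday Sep 26 2033.
October 2033 ends with Monday Oct 31 2033.

Oct 31 2033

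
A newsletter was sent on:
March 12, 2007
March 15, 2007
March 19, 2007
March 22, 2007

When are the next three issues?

March 26, 2007; March 29, 2007; April 2, 2007

The gap pattern 3, 4, 3 repeats every 2 events.
These are the Mondays and Thursdays of each week.
The following Monday is March 26, 2007.
The following Thursday is March 29, 2007.
The following Monday is April 2, 2007.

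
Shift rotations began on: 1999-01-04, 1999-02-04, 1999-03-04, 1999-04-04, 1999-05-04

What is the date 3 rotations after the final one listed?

Each date is the 4th; the gaps (31, 28, 31, 30) track the month lengths.
The rule is the 4th of each month.
Next: June 1999 → 1999-06-04.
Next: July 1999 → 1999-07-04.
August 1999: 1999-08-04.

1999-08-04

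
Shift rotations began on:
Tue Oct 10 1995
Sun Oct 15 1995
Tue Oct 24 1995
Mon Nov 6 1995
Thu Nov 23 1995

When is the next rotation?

Thu Dec 14 1995

Gaps: 5, 9, 13, 17 days — each gap is 4 larger than the previous one.
Next gap: 21 days. Thu Nov 23 1995 + 21 days = Thu Dec 14 1995.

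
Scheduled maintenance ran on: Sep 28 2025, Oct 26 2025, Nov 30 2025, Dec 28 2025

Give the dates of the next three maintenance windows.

Jan 25 2026, Feb 22 2026, Mar 29 2026

These are Sundays with 28, 35, 28-day gaps.
Each is the final Sunday of its month — Nov 30 2025 is past the 28th, so '4th Sunday' doesn't fit.
Last Sunday of January 2026: Jan 25 2026.
Last Sunday of February 2026: Feb 22 2026.
Last Sunday of March 2026: Mar 29 2026.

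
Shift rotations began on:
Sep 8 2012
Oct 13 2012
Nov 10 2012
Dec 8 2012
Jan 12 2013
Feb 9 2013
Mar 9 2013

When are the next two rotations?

All dates are Saturdays, 35, 28, 28, 35, 28, 28 days apart.
Specifically, the 2nd Saturday of each month.
2nd Saturday of April 2013: Apr 13 2013.
May 2013 — 2nd Saturday is May 11 2013.

Apr 13 2013, May 11 2013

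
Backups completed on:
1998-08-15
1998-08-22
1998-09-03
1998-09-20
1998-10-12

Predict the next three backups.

The spacing grows by 5 each time: 7, 12, 17, 22 days.
Next gap: 27 days. 1998-10-12 + 27 days = 1998-11-08.
Next gap: 32 days. 1998-11-08 + 32 days = 1998-12-10.
Next gap: 37 days. 1998-12-10 + 37 days = 1999-01-16.

1998-11-08, 1998-12-10, 1999-01-16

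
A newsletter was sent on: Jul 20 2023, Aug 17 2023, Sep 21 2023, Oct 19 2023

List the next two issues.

These are Thursdays at 28- or 35-day spacing (28, 35, 28).
The pattern: 3rd Thursday of the month.
November 2023 — 3rd Thursday is Nov 16 2023.
3rd Thursday of December 2023: Dec 21 2023.

Nov 16 2023, Dec 21 2023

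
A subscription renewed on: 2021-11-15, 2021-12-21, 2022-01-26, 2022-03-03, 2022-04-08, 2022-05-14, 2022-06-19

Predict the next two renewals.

Every event comes 36 days after the last (36, 36, 36, 36, 36, 36).
2022-06-19 + 36 days = 2022-07-25.
2022-07-25 + 36 days = 2022-08-30.

2022-07-25, 2022-08-30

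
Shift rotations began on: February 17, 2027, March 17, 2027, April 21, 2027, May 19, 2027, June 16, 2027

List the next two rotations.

July 21, 2027; August 18, 2027

All dates are Wednesdays, 28, 35, 28, 28 days apart.
Specifically, the 3rd Wednesday of each month.
July 2027 — 3rd Wednesday is July 21, 2027.
3rd Wednesday of August 2027: August 18, 2027.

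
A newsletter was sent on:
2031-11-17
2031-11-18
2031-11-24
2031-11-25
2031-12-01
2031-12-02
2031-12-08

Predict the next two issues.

2031-12-09, 2031-12-15

Gaps: 1, 6, 1, 6, 1, 6 days — not constant, but cyclic with period 2.
The events fall on every Monday and Tuesday.
Next Tuesday: 2031-12-09.
Next Monday: 2031-12-15.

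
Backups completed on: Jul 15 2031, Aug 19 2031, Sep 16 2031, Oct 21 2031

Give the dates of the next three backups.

These are Tuesdays at 28- or 35-day spacing (35, 28, 35).
The pattern: 3rd Tuesday of the month.
3rd Tuesday of November 2031: Nov 18 2031.
December 2031 — 3rd Tuesday is Dec 16 2031.
3rd Tuesday of January 2032: Jan 20 2032.

Nov 18 2031, Dec 16 2031, Jan 20 2032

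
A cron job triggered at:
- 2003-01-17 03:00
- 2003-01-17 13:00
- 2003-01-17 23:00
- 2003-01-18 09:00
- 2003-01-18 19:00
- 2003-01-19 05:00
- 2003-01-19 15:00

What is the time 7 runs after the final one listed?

2003-01-22 13:00

The interval is a steady 10 hours (10, 10, 10, 10, 10, 10).
2003-01-19 15:00 + 10 h = 2003-01-20 01:00.
2003-01-20 01:00 + 10 h = 2003-01-20 11:00.
2003-01-20 11:00 + 10 h = 2003-01-20 21:00.
2003-01-20 21:00 + 10 h = 2003-01-21 07:00.
2003-01-21 07:00 + 10 h = 2003-01-21 17:00.
2003-01-21 17:00 + 10 h = 2003-01-22 03:00.
2003-01-22 03:00 + 10 h = 2003-01-22 13:00.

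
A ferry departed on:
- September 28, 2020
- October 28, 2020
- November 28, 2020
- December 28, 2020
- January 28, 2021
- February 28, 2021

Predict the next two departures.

March 28, 2021; April 28, 2021

Each date is the 28th; the gaps (30, 31, 30, 31, 31) track the month lengths.
The rule is the 28th of each month.
Next: March 2021 → March 28, 2021.
Next: April 2021 → April 28, 2021.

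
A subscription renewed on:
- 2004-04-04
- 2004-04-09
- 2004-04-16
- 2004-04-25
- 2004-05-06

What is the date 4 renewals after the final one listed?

2004-07-09

Gaps: 5, 7, 9, 11 days — each gap is 2 larger than the previous one.
Next gap: 13 days. 2004-05-06 + 13 days = 2004-05-19.
Next gap: 15 days. 2004-05-19 + 15 days = 2004-06-03.
Next gap: 17 days. 2004-06-03 + 17 days = 2004-06-20.
Next gap: 19 days. 2004-06-20 + 19 days = 2004-07-09.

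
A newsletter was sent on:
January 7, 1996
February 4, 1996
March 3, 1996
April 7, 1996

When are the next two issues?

May 5, 1996; June 2, 1996

Gaps: 28, 28, 35 days — a mix of 28 and 35. Every date is a Sunday.
Each is the 1st Sunday of its month.
May 1996 — 1st Sunday is May 5, 1996.
1st Sunday of June 1996: June 2, 1996.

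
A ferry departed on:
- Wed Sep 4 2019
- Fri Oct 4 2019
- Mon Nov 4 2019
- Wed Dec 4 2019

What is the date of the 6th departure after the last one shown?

Thu Jun 4 2020

Each date is the 4th; the gaps (30, 31, 30) track the month lengths.
The rule is the 4th of each month.
Next: January 2020 → Sat Jan 4 2020.
February 2020: Tue Feb 4 2020.
Next: March 2020 → Wed Mar 4 2020.
Next: April 2020 → Sat Apr 4 2020.
May 2020: Mon May 4 2020.
June 2020: Thu Jun 4 2020.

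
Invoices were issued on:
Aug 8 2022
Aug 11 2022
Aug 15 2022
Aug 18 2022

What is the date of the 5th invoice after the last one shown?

Sep 5 2022

The gap pattern 3, 4, 3 repeats every 2 events.
These are the Mondays and Thursdays of each week.
Next Monday: Aug 22 2022.
Next Thursday: Aug 25 2022.
Next Monday: Aug 29 2022.
The following Thursday is Sep 1 2022.
Next Monday: Sep 5 2022.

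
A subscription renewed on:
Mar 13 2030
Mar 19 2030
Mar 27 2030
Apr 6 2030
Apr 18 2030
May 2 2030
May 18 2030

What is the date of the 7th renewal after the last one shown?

Intervals are 6, 8, 10, 12, 14, 16 days — an arithmetic progression with common difference 2.
Next gap: 18 days. May 18 2030 + 18 days = Jun 5 2030.
Next gap: 20 days. Jun 5 2030 + 20 days = Jun 25 2030.
Next gap: 22 days. Jun 25 2030 + 22 days = Jul 17 2030.
Next gap: 24 days. Jul 17 2030 + 24 days = Aug 10 2030.
Next gap: 26 days. Aug 10 2030 + 26 days = Sep 5 2030.
Next gap: 28 days. Sep 5 2030 + 28 days = Oct 3 2030.
Next gap: 30 days. Oct 3 2030 + 30 days = Nov 2 2030.

Nov 2 2030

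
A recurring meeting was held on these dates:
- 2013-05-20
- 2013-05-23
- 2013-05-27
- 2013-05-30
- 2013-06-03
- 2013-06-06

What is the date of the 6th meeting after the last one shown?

2013-06-27

Every event lands on a Monday or Thursday (gaps cycle 3, 4, 3, 4, 3).
So the schedule is: every Monday and Thursday.
The following Monday is 2013-06-10.
The following Thursday is 2013-06-13.
Next Monday: 2013-06-17.
Next Thursday: 2013-06-20.
The following Monday is 2013-06-24.
The following Thursday is 2013-06-27.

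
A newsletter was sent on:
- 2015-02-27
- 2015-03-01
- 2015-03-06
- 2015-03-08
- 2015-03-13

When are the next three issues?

2015-03-15, 2015-03-20, 2015-03-22

Gaps: 2, 5, 2, 5 days — not constant, but cyclic with period 2.
The events fall on every Friday and Sunday.
Next Sunday: 2015-03-15.
The following Friday is 2015-03-20.
The following Sunday is 2015-03-22.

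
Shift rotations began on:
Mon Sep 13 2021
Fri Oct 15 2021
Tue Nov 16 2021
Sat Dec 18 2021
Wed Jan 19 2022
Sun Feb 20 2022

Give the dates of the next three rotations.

Gaps between consecutive events: 32, 32, 32, 32, 32 days — a constant 32-day interval.
Sun Feb 20 2022 + 32 days = Thu Mar 24 2022.
Thu Mar 24 2022 + 32 days = Mon Apr 25 2022.
Mon Apr 25 2022 + 32 days = Fri May 27 2022.

Thu Mar 24 2022, Mon Apr 25 2022, Fri May 27 2022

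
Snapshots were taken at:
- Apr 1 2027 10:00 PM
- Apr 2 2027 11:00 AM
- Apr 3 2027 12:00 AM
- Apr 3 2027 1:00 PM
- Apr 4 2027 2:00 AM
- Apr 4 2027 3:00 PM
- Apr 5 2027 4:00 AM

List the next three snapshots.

Apr 5 2027 5:00 PM, Apr 6 2027 6:00 AM, Apr 6 2027 7:00 PM

Spacing: 13, 13, 13, 13, 13, 13 h — constant 13 h.
Apr 5 2027 4:00 AM + 13 h = Apr 5 2027 5:00 PM.
Apr 5 2027 5:00 PM + 13 h = Apr 6 2027 6:00 AM.
Apr 6 2027 6:00 AM + 13 h = Apr 6 2027 7:00 PM.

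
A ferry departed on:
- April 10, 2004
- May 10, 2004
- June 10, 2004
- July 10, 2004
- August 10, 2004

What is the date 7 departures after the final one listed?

March 10, 2005

The day-of-month is always 10 (30, 31, 30, 31 days between events).
So this recurs on the 10th of each month.
September 2004: September 10, 2004.
October 2004: October 10, 2004.
Next: November 2004 → November 10, 2004.
Next: December 2004 → December 10, 2004.
January 2005: January 10, 2005.
Next: February 2005 → February 10, 2005.
Next: March 2005 → March 10, 2005.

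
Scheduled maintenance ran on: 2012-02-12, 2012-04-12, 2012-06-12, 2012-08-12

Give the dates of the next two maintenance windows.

2012-10-12, 2012-12-12

Gaps: 60, 61, 61 days — not constant. Every event is on the 12th of the month.
Pattern: the 12th of every 2 months.
October 2012: 2012-10-12.
December 2012: 2012-12-12.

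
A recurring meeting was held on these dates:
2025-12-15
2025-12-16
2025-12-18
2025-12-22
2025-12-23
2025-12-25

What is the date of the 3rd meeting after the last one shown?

The gap pattern 1, 2, 4, 1, 2 repeats every 3 events.
These are the Mondays, Tuesdays and Thursdays of each week.
Next Monday: 2025-12-29.
Next Tuesday: 2025-12-30.
Next Thursday: 2026-01-01.

2026-01-01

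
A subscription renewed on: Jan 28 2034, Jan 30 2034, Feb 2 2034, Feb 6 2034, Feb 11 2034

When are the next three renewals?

Gaps: 2, 3, 4, 5 days — each gap is 1 larger than the previous one.
Next gap: 6 days. Feb 11 2034 + 6 days = Feb 17 2034.
Next gap: 7 days. Feb 17 2034 + 7 days = Feb 24 2034.
Next gap: 8 days. Feb 24 2034 + 8 days = Mar 4 2034.

Feb 17 2034, Feb 24 2034, Mar 4 2034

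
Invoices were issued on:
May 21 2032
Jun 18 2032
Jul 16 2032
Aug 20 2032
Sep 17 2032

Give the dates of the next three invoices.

These are Fridays at 28- or 35-day spacing (28, 28, 35, 28).
The pattern: 3rd Friday of the month.
October 2032 — 3rd Friday is Oct 15 2032.
November 2032 — 3rd Friday is Nov 19 2032.
December 2032 — 3rd Friday is Dec 17 2032.

Oct 15 2032, Nov 19 2032, Dec 17 2032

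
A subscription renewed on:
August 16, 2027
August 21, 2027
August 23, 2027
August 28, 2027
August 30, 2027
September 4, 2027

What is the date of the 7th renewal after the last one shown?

Every event lands on a Monday or Saturday (gaps cycle 5, 2, 5, 2, 5).
So the schedule is: every Monday and Saturday.
Next Monday: September 6, 2027.
Next Saturday: September 11, 2027.
Next Monday: September 13, 2027.
Next Saturday: September 18, 2027.
Next Monday: September 20, 2027.
The following Saturday is September 25, 2027.
Next Monday: September 27, 2027.

September 27, 2027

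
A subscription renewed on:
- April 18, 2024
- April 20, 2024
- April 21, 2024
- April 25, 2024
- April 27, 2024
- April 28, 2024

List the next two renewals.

The gap pattern 2, 1, 4, 2, 1 repeats every 3 events.
These are the Thursdays, Saturdays and Sundays of each week.
The following Thursday is May 2, 2024.
The following Saturday is May 4, 2024.

May 2, 2024; May 4, 2024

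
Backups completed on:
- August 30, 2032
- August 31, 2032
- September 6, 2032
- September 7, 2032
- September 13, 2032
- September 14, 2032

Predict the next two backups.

September 20, 2032; September 21, 2032

Gaps: 1, 6, 1, 6, 1 days — not constant, but cyclic with period 2.
The events fall on every Monday and Tuesday.
Next Monday: September 20, 2032.
The following Tuesday is September 21, 2032.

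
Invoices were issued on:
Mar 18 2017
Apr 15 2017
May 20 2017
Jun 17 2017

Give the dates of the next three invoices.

Gaps: 28, 35, 28 days — a mix of 28 and 35. Every date is a Saturday.
Each is the 3rd Saturday of its month.
3rd Saturday of July 2017: Jul 15 2017.
August 2017 — 3rd Saturday is Aug 19 2017.
September 2017 — 3rd Saturday is Sep 16 2017.

Jul 15 2017, Aug 19 2017, Sep 16 2017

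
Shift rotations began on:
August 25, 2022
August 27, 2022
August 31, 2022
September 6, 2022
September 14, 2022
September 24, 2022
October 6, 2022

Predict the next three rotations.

Gaps: 2, 4, 6, 8, 10, 12 days — each gap is 2 larger than the previous one.
Next gap: 14 days. October 6, 2022 + 14 days = October 20, 2022.
Next gap: 16 days. October 20, 2022 + 16 days = November 5, 2022.
Next gap: 18 days. November 5, 2022 + 18 days = November 23, 2022.

October 20, 2022; November 5, 2022; November 23, 2022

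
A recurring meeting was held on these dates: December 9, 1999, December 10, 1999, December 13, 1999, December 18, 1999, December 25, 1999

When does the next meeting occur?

Gaps: 1, 3, 5, 7 days — each gap is 2 larger than the previous one.
Next gap: 9 days. December 25, 1999 + 9 days = January 3, 2000.

January 3, 2000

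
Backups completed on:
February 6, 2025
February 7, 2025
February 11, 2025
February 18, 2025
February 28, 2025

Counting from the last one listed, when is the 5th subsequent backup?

Gaps: 1, 4, 7, 10 days — each gap is 3 larger than the previous one.
Next gap: 13 days. February 28, 2025 + 13 days = March 13, 2025.
Next gap: 16 days. March 13, 2025 + 16 days = March 29, 2025.
Next gap: 19 days. March 29, 2025 + 19 days = April 17, 2025.
Next gap: 22 days. April 17, 2025 + 22 days = May 9, 2025.
Next gap: 25 days. May 9, 2025 + 25 days = June 3, 2025.

June 3, 2025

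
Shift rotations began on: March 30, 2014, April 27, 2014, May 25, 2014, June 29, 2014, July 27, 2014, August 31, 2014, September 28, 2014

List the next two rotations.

All Sundays; the gaps (28, 28, 35, 28, 35, 28) vary with month length.
This is the last Sunday of each month.
Last Sunday of October 2014: October 26, 2014.
November 2014 ends with Sunday November 30, 2014.

October 26, 2014; November 30, 2014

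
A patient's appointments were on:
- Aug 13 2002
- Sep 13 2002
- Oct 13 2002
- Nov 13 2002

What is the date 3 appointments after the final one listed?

Feb 13 2003

The day-of-month is always 13 (31, 30, 31 days between events).
So this recurs on the 13th of each month.
December 2002: Dec 13 2002.
Next: January 2003 → Jan 13 2003.
Next: February 2003 → Feb 13 2003.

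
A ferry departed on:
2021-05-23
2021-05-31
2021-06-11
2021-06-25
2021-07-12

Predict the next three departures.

Gaps: 8, 11, 14, 17 days — each gap is 3 larger than the previous one.
Next gap: 20 days. 2021-07-12 + 20 days = 2021-08-01.
Next gap: 23 days. 2021-08-01 + 23 days = 2021-08-24.
Next gap: 26 days. 2021-08-24 + 26 days = 2021-09-19.

2021-08-01, 2021-08-24, 2021-09-19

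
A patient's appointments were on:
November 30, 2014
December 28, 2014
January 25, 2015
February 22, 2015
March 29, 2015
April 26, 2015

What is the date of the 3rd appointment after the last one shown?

July 26, 2015

Every date is a Sunday; gaps 28, 28, 28, 35, 28 days.
Each is the last Sunday of its month (at least one falls on the 29th or later, ruling out '4th Sunday').
Last Sunday of May 2015: May 31, 2015.
June 2015 ends with Sunday June 28, 2015.
July 2015 ends with Sunday July 26, 2015.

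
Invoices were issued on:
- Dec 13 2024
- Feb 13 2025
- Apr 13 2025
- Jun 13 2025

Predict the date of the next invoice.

Each date is the 13th; the gaps (62, 59, 61) track the month lengths.
The rule is the 13th of every 2 months.
Next: August 2025 → Aug 13 2025.

Aug 13 2025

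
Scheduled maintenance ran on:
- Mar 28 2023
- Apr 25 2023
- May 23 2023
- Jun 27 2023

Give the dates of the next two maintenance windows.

Jul 25 2023, Aug 22 2023

Gaps: 28, 28, 35 days — a mix of 28 and 35. Every date is a Tuesday.
Each is the 4th Tuesday of its month.
4th Tuesday of July 2023: Jul 25 2023.
August 2023 — 4th Tuesday is Aug 22 2023.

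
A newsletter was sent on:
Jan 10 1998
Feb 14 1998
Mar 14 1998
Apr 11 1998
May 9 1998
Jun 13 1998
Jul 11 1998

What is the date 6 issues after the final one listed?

Gaps: 35, 28, 28, 28, 35, 28 days — a mix of 28 and 35. Every date is a Saturday.
Each is the 2nd Saturday of its month.
August 1998 — 2nd Saturday is Aug 8 1998.
September 1998 — 2nd Saturday is Sep 12 1998.
October 1998 — 2nd Saturday is Oct 10 1998.
2nd Saturday of November 1998: Nov 14 1998.
2nd Saturday of December 1998: Dec 12 1998.
2nd Saturday of January 1999: Jan 9 1999.

Jan 9 1999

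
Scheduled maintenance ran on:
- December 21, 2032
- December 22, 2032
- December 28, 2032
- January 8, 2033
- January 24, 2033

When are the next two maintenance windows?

Intervals are 1, 6, 11, 16 days — an arithmetic progression with common difference 5.
Next gap: 21 days. January 24, 2033 + 21 days = February 14, 2033.
Next gap: 26 days. February 14, 2033 + 26 days = March 12, 2033.

February 14, 2033; March 12, 2033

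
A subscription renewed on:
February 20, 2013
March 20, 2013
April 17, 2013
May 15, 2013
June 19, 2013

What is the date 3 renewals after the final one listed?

Gaps: 28, 28, 28, 35 days — a mix of 28 and 35. Every date is a Wednesday.
Each is the 3rd Wednesday of its month.
3rd Wednesday of July 2013: July 17, 2013.
3rd Wednesday of August 2013: August 21, 2013.
September 2013 — 3rd Wednesday is September 18, 2013.

September 18, 2013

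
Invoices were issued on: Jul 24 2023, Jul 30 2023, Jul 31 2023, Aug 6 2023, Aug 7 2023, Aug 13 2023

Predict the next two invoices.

Aug 14 2023, Aug 20 2023

The gap pattern 6, 1, 6, 1, 6 repeats every 2 events.
These are the Mondays and Sundays of each week.
The following Monday is Aug 14 2023.
The following Sunday is Aug 20 2023.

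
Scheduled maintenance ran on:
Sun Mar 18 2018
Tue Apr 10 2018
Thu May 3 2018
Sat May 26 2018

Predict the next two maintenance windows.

Gaps between consecutive events: 23, 23, 23 days — a constant 23-day interval.
Sat May 26 2018 + 23 days = Mon Jun 18 2018.
Mon Jun 18 2018 + 23 days = Wed Jul 11 2018.

Mon Jun 18 2018, Wed Jul 11 2018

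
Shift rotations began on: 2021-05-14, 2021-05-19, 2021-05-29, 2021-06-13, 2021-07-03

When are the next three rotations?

Gaps: 5, 10, 15, 20 days — each gap is 5 larger than the previous one.
Next gap: 25 days. 2021-07-03 + 25 days = 2021-07-28.
Next gap: 30 days. 2021-07-28 + 30 days = 2021-08-27.
Next gap: 35 days. 2021-08-27 + 35 days = 2021-10-01.

2021-07-28, 2021-08-27, 2021-10-01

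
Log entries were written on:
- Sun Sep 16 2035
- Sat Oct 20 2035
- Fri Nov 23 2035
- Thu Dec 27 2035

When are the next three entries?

Every event comes 34 days after the last (34, 34, 34).
Thu Dec 27 2035 + 34 days = Wed Jan 30 2036.
Wed Jan 30 2036 + 34 days = Tue Mar 4 2036.
Tue Mar 4 2036 + 34 days = Mon Apr 7 2036.

Wed Jan 30 2036, Tue Mar 4 2036, Mon Apr 7 2036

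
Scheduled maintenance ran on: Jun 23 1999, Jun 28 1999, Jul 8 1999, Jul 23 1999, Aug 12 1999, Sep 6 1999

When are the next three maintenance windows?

Oct 6 1999, Nov 10 1999, Dec 20 1999

The spacing grows by 5 each time: 5, 10, 15, 20, 25 days.
Next gap: 30 days. Sep 6 1999 + 30 days = Oct 6 1999.
Next gap: 35 days. Oct 6 1999 + 35 days = Nov 10 1999.
Next gap: 40 days. Nov 10 1999 + 40 days = Dec 20 1999.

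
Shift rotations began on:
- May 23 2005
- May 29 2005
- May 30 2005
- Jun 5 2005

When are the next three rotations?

Jun 6 2005, Jun 12 2005, Jun 13 2005

Every event lands on a Monday or Sunday (gaps cycle 6, 1, 6).
So the schedule is: every Monday and Sunday.
The following Monday is Jun 6 2005.
Next Sunday: Jun 12 2005.
Next Monday: Jun 13 2005.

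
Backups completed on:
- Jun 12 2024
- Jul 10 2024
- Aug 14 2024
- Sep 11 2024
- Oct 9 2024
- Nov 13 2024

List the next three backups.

Dec 11 2024, Jan 8 2025, Feb 12 2025

All dates are Wednesdays, 28, 35, 28, 28, 35 days apart.
Specifically, the 2nd Wednesday of each month.
December 2024 — 2nd Wednesday is Dec 11 2024.
2nd Wednesday of January 2025: Jan 8 2025.
February 2025 — 2nd Wednesday is Feb 12 2025.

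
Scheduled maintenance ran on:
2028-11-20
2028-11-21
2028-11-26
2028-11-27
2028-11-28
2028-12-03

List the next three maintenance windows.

2028-12-04, 2028-12-05, 2028-12-10

Gaps: 1, 5, 1, 1, 5 days — not constant, but cyclic with period 3.
The events fall on every Monday, Tuesday and Sunday.
Next Monday: 2028-12-04.
Next Tuesday: 2028-12-05.
Next Sunday: 2028-12-10.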